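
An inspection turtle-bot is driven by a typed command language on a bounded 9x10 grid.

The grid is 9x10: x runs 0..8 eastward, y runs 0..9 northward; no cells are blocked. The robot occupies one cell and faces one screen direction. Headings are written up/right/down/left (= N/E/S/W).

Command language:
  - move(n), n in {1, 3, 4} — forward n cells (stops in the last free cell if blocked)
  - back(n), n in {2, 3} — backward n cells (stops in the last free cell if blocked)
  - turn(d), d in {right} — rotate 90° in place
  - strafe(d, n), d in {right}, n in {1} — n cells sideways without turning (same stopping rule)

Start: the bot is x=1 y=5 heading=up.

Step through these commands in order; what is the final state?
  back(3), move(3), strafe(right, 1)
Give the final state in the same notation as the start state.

initial: x=1 y=5 heading=up
1. back(3) → x=1 y=2 heading=up
2. move(3) → x=1 y=5 heading=up
3. strafe(right, 1) → x=2 y=5 heading=up

x=2 y=5 heading=up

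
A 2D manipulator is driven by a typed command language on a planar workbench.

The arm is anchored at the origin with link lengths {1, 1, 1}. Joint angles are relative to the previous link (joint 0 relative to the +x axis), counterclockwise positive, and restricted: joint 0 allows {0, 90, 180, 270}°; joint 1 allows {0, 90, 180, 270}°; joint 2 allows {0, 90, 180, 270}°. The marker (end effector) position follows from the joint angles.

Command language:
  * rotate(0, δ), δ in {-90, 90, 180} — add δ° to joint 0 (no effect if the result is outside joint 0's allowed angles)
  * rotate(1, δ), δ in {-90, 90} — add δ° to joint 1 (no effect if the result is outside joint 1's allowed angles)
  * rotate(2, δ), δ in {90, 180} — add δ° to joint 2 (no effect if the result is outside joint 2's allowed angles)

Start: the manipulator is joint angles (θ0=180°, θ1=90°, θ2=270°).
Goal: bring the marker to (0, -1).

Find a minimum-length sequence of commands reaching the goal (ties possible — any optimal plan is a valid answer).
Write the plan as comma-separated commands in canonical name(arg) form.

rotate(1, 90)

initial: joint angles (θ0=180°, θ1=90°, θ2=270°)
1. rotate(1, 90) → joint angles (θ0=180°, θ1=180°, θ2=270°)
shorter routes all fall short; 1 is best.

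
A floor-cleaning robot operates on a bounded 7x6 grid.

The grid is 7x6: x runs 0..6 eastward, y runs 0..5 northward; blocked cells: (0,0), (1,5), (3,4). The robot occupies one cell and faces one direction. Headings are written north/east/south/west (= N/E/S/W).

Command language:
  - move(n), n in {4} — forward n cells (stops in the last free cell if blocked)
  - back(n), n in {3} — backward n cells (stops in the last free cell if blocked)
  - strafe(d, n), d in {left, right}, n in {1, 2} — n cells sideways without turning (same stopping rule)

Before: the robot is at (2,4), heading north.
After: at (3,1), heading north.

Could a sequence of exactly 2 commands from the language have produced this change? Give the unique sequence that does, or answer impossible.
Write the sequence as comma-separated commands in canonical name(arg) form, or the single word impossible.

key: running strafe(right, 1) before back(3) would end elsewhere — order is forced
from: at (2,4), heading north
1. back(3) → at (2,1), heading north
2. strafe(right, 1) → at (3,1), heading north
no rival 2-sequence matches.

back(3), strafe(right, 1)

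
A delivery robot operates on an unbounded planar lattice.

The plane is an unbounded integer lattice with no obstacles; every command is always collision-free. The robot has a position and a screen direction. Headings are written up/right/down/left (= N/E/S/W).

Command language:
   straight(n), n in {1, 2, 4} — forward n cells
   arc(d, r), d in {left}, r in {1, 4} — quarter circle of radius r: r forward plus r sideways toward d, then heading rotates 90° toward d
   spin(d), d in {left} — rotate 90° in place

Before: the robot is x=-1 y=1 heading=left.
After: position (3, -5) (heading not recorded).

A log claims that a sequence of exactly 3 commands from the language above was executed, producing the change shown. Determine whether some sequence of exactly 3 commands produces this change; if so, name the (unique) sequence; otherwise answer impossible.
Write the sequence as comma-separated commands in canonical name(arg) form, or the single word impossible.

spin(left), straight(2), arc(left, 4)

key: order matters: swapping spin(left) and arc(left, 4) lands elsewhere
start: x=-1 y=1 heading=left
1. spin(left) → x=-1 y=1 heading=down
2. straight(2) → x=-1 y=-1 heading=down
3. arc(left, 4) → x=3 y=-5 heading=right
uniquely the one of 216 3-step routes that fits.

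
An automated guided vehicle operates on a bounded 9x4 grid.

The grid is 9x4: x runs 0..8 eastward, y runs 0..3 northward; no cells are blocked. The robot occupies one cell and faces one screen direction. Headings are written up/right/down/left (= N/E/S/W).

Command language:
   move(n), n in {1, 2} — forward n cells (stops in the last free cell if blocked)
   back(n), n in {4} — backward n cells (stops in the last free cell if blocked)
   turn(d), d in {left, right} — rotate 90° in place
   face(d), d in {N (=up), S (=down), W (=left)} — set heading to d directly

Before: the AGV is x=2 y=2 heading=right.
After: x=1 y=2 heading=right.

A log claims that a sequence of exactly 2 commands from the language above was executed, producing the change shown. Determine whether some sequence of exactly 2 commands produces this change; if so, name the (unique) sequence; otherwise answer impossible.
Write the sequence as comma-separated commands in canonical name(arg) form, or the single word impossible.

back(4), move(1)

key: order matters: swapping back(4) and move(1) lands elsewhere
begin: x=2 y=2 heading=right
t=1 back(4) ⇒ x=0 y=2 heading=right
t=2 move(1) ⇒ x=1 y=2 heading=right
no other 2-command option fits: unique.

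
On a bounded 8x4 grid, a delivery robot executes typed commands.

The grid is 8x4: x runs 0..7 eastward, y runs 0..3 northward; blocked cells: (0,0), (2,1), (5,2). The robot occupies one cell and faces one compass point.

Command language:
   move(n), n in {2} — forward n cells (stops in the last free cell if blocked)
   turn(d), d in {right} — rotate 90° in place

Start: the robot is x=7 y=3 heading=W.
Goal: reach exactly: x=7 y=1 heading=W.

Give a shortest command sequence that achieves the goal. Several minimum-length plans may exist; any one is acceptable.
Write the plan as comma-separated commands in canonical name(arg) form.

initial: x=7 y=3 heading=W
[1] after turn(right): x=7 y=3 heading=N
[2] after turn(right): x=7 y=3 heading=E
[3] after turn(right): x=7 y=3 heading=S
[4] after move(2): x=7 y=1 heading=S
[5] after turn(right): x=7 y=1 heading=W
no 4-step plan works, so 5 is optimal.

turn(right), turn(right), turn(right), move(2), turn(right)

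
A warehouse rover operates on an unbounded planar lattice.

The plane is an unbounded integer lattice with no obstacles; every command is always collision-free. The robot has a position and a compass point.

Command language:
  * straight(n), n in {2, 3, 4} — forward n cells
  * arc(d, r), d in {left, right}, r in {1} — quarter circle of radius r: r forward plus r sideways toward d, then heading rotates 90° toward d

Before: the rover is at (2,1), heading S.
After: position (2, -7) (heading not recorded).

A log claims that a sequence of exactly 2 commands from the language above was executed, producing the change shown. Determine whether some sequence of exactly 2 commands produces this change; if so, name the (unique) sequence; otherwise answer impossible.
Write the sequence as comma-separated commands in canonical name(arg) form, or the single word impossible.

straight(4), straight(4)

start: at (2,1), heading S
t=1 straight(4) ⇒ at (2,-3), heading S
t=2 straight(4) ⇒ at (2,-7), heading S
no rival 2-sequence matches.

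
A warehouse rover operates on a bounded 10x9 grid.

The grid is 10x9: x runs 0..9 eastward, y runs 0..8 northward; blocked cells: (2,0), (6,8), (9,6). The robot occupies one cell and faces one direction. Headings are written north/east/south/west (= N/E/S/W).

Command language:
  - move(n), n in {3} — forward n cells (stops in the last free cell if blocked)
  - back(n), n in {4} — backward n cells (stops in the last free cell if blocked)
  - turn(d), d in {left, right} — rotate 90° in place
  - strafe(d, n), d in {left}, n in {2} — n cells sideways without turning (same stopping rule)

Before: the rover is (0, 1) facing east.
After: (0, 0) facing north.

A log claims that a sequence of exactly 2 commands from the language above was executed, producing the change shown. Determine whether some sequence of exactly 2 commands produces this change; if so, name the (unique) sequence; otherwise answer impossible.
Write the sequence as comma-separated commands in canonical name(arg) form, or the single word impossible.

turn(left), back(4)

key: order matters: swapping turn(left) and back(4) lands elsewhere
from: (0, 1) facing east
[1] after turn(left): (0, 1) facing north
[2] after back(4): (0, 0) facing north
all 25 alternatives checked — unique.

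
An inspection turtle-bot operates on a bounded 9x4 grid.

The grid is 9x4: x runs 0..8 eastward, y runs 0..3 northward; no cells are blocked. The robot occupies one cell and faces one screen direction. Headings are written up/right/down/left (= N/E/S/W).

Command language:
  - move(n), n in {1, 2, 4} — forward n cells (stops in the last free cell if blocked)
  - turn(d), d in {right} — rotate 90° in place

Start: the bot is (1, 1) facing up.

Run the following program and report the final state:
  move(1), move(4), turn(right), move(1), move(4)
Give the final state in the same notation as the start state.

initial: (1, 1) facing up
1. move(1) → (1, 2) facing up
2. move(4) → (1, 3) facing up
3. turn(right) → (1, 3) facing right
4. move(1) → (2, 3) facing right
5. move(4) → (6, 3) facing right

(6, 3) facing right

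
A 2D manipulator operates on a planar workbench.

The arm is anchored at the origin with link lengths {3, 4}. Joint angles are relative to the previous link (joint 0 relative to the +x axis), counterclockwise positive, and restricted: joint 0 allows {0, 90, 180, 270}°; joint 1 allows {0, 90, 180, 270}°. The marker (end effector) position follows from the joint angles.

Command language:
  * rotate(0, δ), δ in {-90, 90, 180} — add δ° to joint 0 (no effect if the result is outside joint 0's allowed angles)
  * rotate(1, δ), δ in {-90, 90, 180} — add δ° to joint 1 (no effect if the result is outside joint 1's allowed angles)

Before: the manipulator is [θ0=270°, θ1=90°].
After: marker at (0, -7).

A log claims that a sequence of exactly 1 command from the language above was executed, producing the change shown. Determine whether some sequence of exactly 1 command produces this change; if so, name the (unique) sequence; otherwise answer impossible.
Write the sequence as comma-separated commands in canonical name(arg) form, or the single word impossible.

rotate(1, -90)

initial: [θ0=270°, θ1=90°]
1. rotate(1, -90) → [θ0=270°, θ1=0°]
no rival 1-sequence matches.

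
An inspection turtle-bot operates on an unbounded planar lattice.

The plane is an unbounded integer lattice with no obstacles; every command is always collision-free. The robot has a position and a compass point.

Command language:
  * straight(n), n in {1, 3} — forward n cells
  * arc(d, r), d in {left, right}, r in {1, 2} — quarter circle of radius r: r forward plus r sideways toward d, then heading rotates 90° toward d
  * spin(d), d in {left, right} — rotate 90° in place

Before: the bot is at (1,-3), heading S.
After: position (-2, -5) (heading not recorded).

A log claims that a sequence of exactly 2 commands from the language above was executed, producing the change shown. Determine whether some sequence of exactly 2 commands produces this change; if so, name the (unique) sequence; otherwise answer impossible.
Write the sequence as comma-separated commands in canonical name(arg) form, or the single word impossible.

arc(right, 2), straight(1)

key: order matters: swapping arc(right, 2) and straight(1) lands elsewhere
start: at (1,-3), heading S
t=1 arc(right, 2) ⇒ at (-1,-5), heading W
t=2 straight(1) ⇒ at (-2,-5), heading W
uniquely the one of 64 2-step routes that fits.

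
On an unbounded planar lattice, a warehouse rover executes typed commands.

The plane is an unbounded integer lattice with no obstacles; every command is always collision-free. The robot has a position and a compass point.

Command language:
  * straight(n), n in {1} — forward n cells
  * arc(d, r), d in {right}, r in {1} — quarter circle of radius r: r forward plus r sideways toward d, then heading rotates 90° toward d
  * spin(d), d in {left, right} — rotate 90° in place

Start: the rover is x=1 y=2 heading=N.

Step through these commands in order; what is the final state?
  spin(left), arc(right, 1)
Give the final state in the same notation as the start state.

x=0 y=3 heading=N

start: x=1 y=2 heading=N
1. spin(left) → x=1 y=2 heading=W
2. arc(right, 1) → x=0 y=3 heading=N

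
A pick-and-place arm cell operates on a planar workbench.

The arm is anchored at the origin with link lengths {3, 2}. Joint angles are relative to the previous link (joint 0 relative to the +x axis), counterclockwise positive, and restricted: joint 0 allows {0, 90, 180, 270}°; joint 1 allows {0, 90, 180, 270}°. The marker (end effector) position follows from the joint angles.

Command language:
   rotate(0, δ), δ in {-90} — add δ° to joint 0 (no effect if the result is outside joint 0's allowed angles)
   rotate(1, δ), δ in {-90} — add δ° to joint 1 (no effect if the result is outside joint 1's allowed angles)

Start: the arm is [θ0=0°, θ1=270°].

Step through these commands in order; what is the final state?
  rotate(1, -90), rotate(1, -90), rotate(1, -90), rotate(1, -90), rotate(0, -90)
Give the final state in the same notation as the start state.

[θ0=270°, θ1=270°]

t0: [θ0=0°, θ1=270°]
1. rotate(1, -90) → [θ0=0°, θ1=180°]
2. rotate(1, -90) → [θ0=0°, θ1=90°]
3. rotate(1, -90) → [θ0=0°, θ1=0°]
4. rotate(1, -90) → [θ0=0°, θ1=270°]
5. rotate(0, -90) → [θ0=270°, θ1=270°]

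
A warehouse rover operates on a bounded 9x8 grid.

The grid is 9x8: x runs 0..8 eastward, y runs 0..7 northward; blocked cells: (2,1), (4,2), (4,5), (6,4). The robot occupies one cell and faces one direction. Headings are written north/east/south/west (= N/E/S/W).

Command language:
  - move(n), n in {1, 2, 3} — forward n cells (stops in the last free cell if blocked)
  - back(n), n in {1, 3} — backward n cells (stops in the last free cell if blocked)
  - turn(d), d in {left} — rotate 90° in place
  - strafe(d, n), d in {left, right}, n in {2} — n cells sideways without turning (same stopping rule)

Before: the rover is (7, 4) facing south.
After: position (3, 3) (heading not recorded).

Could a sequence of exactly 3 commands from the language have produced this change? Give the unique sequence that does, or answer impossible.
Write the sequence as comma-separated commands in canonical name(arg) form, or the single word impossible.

move(1), strafe(right, 2), strafe(right, 2)

key: running strafe(right, 2) before move(1) would end elsewhere — order is forced
from: (7, 4) facing south
step 1 (move(1)): (7, 3) facing south
step 2 (strafe(right, 2)): (5, 3) facing south
step 3 (strafe(right, 2)): (3, 3) facing south
no rival 3-sequence matches.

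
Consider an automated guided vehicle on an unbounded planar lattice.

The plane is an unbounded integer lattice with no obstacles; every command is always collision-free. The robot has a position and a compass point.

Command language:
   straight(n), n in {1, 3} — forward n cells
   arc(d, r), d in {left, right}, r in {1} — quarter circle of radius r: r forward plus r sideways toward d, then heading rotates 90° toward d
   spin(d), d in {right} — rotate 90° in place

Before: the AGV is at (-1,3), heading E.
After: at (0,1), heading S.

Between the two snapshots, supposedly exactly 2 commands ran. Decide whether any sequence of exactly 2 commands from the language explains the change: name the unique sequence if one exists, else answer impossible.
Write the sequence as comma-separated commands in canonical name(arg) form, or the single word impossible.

key: order matters: swapping arc(right, 1) and straight(1) lands elsewhere
t0: at (-1,3), heading E
[1] after arc(right, 1): at (0,2), heading S
[2] after straight(1): at (0,1), heading S
no other 2-command option fits: unique.

arc(right, 1), straight(1)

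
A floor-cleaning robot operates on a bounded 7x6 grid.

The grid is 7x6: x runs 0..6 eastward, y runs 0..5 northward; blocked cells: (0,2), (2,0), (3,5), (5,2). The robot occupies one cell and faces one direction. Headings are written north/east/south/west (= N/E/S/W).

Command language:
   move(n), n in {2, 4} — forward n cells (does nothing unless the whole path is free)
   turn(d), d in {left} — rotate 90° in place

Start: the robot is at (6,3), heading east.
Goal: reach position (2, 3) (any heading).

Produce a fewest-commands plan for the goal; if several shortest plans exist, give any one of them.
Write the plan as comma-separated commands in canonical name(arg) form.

turn(left), turn(left), move(4)

from: at (6,3), heading east
1. turn(left) → at (6,3), heading north
2. turn(left) → at (6,3), heading west
3. move(4) → at (2,3), heading west
minimal: 3 command(s), checked below 3.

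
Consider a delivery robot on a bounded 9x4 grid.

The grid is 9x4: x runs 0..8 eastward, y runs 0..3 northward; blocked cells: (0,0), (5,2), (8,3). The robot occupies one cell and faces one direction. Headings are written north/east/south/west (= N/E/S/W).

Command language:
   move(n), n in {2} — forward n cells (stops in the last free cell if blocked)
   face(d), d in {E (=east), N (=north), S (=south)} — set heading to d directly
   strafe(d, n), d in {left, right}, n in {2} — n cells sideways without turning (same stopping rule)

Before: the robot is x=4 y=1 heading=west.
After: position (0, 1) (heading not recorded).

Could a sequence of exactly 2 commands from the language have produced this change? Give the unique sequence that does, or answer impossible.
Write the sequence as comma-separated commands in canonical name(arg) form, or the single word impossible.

move(2), move(2)

t0: x=4 y=1 heading=west
[1] after move(2): x=2 y=1 heading=west
[2] after move(2): x=0 y=1 heading=west
uniquely the one of 36 2-step routes that fits.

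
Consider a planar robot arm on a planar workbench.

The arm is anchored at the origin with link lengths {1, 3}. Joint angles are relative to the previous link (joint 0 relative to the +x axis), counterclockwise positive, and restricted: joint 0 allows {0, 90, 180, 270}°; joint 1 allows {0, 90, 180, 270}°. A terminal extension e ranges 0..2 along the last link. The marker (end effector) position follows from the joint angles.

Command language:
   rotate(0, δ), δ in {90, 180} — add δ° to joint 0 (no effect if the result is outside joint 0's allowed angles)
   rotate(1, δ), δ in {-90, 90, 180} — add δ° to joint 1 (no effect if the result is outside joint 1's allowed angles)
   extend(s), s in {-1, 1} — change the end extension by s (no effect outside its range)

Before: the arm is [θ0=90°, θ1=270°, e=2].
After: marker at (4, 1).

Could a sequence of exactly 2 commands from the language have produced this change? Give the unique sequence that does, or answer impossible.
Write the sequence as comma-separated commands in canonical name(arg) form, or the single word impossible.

key: running extend(-1) before extend(1) would end elsewhere — order is forced
start: [θ0=90°, θ1=270°, e=2]
[1] after extend(1): [θ0=90°, θ1=270°, e=2]
[2] after extend(-1): [θ0=90°, θ1=270°, e=1]
uniquely the one of 49 2-step routes that fits.

extend(1), extend(-1)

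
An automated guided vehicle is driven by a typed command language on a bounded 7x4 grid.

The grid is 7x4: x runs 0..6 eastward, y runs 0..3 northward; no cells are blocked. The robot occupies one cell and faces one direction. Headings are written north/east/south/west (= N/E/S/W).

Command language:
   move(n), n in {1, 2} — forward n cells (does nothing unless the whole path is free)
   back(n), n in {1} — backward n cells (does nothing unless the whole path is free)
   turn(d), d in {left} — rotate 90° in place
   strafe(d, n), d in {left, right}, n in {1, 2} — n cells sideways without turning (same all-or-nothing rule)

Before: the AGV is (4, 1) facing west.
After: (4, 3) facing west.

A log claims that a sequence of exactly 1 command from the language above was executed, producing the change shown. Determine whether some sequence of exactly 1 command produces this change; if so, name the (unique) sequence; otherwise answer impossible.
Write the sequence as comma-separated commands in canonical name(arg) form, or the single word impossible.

strafe(right, 2)

key: heading stays W — the single command does not turn
initial: (4, 1) facing west
t=1 strafe(right, 2) ⇒ (4, 3) facing west
no rival 1-sequence matches.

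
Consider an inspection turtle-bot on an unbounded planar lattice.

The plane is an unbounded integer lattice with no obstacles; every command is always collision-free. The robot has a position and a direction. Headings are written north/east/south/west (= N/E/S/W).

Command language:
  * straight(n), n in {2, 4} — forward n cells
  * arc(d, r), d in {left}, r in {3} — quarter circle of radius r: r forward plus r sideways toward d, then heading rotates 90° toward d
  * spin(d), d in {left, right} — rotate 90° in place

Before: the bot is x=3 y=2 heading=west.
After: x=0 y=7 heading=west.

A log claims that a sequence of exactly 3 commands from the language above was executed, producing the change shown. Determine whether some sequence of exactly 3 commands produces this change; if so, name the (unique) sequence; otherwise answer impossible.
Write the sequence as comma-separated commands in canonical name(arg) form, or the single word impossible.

spin(right), straight(2), arc(left, 3)

key: heading stays W — rotations cancel among the 3 commands
initial: x=3 y=2 heading=west
1. spin(right) → x=3 y=2 heading=north
2. straight(2) → x=3 y=4 heading=north
3. arc(left, 3) → x=0 y=7 heading=west
no other 3-command option fits: unique.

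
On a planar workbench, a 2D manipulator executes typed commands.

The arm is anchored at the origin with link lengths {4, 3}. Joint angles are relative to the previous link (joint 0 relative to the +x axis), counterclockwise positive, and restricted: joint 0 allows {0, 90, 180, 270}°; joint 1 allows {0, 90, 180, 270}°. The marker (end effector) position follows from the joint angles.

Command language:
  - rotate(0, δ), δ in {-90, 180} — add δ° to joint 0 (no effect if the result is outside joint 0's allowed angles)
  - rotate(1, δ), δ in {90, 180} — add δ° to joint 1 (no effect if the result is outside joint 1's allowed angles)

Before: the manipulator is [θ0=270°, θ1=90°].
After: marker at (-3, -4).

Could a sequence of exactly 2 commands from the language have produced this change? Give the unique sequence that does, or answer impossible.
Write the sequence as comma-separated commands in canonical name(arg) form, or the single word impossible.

t0: [θ0=270°, θ1=90°]
step 1 (rotate(1, 90)): [θ0=270°, θ1=180°]
step 2 (rotate(1, 90)): [θ0=270°, θ1=270°]
all 16 alternatives checked — unique.

rotate(1, 90), rotate(1, 90)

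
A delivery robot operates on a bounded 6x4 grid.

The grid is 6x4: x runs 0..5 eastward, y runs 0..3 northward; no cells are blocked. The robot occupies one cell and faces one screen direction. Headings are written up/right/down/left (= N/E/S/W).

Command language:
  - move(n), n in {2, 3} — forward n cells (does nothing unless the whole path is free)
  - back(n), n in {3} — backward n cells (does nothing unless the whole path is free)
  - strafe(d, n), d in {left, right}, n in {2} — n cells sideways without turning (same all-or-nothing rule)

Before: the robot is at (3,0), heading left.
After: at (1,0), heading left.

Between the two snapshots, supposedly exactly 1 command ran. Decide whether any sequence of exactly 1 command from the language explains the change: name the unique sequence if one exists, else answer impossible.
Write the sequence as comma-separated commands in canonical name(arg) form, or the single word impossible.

key: heading stays W — the single command does not turn
t0: at (3,0), heading left
1. move(2) → at (1,0), heading left
all 5 alternatives checked — unique.

move(2)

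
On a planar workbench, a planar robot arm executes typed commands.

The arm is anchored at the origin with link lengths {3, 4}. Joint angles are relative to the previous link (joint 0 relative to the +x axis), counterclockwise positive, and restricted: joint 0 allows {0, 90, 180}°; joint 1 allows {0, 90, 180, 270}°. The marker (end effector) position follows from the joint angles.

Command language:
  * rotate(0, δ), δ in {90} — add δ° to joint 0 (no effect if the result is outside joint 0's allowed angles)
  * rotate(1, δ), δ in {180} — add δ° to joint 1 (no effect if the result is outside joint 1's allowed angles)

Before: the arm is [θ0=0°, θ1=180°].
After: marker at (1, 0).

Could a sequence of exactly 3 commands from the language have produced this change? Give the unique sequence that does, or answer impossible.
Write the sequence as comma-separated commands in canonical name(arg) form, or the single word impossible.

rotate(0, 90), rotate(0, 90), rotate(0, 90)

start: [θ0=0°, θ1=180°]
1. rotate(0, 90) → [θ0=90°, θ1=180°]
2. rotate(0, 90) → [θ0=180°, θ1=180°]
3. rotate(0, 90) → [θ0=180°, θ1=180°]
no other 3-command option fits: unique.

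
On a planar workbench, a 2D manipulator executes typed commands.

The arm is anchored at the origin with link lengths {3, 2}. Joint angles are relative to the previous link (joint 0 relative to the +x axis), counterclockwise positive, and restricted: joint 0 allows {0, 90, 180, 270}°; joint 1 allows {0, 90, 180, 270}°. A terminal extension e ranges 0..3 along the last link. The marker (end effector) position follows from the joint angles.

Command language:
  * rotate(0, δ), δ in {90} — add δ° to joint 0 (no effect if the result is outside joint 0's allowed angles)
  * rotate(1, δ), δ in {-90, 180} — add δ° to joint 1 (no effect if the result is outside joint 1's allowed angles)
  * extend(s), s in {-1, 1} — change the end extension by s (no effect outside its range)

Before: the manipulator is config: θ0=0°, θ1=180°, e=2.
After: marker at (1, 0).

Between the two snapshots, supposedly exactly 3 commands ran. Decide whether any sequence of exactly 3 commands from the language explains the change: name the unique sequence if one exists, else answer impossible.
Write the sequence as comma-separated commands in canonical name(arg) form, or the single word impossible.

from: config: θ0=0°, θ1=180°, e=2
[1] after extend(-1): config: θ0=0°, θ1=180°, e=1
[2] after extend(-1): config: θ0=0°, θ1=180°, e=0
[3] after extend(-1): config: θ0=0°, θ1=180°, e=0
no other 3-command option fits: unique.

extend(-1), extend(-1), extend(-1)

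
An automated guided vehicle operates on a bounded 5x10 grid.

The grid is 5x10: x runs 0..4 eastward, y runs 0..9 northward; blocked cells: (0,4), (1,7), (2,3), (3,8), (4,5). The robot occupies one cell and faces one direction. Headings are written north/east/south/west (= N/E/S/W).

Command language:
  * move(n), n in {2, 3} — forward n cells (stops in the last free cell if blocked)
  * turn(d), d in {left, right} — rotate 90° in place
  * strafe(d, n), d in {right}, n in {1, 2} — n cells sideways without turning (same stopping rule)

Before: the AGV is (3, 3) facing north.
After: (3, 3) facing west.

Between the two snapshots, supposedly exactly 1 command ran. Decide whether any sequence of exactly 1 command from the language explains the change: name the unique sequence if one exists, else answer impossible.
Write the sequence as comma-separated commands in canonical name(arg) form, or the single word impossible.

key: (3,3) unchanged — the single command moves nothing
t0: (3, 3) facing north
step 1 (turn(left)): (3, 3) facing west
all 6 alternatives checked — unique.

turn(left)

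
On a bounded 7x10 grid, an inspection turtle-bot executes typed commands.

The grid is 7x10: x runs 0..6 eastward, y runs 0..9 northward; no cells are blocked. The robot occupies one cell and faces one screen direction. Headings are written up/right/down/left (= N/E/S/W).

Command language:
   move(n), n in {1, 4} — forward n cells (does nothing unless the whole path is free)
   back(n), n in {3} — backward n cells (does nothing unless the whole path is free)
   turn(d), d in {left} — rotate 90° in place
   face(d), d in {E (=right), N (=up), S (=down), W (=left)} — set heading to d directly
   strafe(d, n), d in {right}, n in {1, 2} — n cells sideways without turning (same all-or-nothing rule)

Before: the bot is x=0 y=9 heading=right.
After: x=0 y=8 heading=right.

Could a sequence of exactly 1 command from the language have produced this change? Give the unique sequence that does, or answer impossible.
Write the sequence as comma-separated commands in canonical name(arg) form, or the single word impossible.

strafe(right, 1)

key: still facing E — the one step turns nothing
begin: x=0 y=9 heading=right
step 1 (strafe(right, 1)): x=0 y=8 heading=right
uniquely the one of 10 1-step routes that fits.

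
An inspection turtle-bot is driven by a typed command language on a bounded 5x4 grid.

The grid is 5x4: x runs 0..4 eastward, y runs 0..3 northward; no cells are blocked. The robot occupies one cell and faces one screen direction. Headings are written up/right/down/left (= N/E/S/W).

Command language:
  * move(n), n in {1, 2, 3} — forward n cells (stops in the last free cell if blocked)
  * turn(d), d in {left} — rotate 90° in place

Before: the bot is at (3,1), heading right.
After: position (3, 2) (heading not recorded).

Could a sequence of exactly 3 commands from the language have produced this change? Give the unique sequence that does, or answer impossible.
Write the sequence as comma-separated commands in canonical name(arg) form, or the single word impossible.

turn(left), move(1), turn(left)

initial: at (3,1), heading right
t=1 turn(left) ⇒ at (3,1), heading up
t=2 move(1) ⇒ at (3,2), heading up
t=3 turn(left) ⇒ at (3,2), heading left
uniquely the one of 64 3-step routes that fits.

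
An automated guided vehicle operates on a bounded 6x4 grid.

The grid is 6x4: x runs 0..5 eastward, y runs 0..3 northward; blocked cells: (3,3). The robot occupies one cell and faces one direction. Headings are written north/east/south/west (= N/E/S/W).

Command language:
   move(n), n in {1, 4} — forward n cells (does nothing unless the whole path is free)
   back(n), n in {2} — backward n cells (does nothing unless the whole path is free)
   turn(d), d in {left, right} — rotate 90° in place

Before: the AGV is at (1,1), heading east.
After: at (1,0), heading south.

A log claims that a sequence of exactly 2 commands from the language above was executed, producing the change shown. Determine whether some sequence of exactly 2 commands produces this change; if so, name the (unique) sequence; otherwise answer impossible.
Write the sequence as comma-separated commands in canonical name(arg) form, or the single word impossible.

turn(right), move(1)

key: cell and facing (now S) both changed — the 2 commands mix motion and turning
start: at (1,1), heading east
1. turn(right) → at (1,1), heading south
2. move(1) → at (1,0), heading south
uniquely the one of 25 2-step routes that fits.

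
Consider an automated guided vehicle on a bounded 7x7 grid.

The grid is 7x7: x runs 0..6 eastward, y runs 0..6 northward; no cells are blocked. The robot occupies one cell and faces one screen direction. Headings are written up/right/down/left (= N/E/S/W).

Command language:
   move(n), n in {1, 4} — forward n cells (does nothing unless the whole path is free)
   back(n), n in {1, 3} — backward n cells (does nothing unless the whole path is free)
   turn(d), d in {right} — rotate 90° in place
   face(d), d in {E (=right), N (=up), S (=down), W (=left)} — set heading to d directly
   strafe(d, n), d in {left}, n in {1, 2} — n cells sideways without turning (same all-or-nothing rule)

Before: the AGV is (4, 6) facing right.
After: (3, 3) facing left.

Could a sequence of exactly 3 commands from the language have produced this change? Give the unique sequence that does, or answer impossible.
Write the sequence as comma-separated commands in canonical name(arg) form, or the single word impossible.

checked all 3-command options: none fits.

impossible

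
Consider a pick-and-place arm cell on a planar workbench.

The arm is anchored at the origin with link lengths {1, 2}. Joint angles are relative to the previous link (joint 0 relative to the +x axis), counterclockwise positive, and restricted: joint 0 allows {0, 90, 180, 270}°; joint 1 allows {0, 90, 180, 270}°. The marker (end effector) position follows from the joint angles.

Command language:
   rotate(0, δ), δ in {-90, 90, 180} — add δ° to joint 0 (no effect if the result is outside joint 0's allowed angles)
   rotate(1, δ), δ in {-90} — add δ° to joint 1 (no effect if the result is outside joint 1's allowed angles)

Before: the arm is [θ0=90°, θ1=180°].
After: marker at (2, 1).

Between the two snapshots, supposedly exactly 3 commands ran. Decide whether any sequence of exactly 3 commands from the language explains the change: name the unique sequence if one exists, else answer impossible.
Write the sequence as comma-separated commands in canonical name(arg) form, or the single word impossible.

rotate(1, -90), rotate(1, -90), rotate(1, -90)

from: [θ0=90°, θ1=180°]
1. rotate(1, -90) → [θ0=90°, θ1=90°]
2. rotate(1, -90) → [θ0=90°, θ1=0°]
3. rotate(1, -90) → [θ0=90°, θ1=270°]
all 64 alternatives checked — unique.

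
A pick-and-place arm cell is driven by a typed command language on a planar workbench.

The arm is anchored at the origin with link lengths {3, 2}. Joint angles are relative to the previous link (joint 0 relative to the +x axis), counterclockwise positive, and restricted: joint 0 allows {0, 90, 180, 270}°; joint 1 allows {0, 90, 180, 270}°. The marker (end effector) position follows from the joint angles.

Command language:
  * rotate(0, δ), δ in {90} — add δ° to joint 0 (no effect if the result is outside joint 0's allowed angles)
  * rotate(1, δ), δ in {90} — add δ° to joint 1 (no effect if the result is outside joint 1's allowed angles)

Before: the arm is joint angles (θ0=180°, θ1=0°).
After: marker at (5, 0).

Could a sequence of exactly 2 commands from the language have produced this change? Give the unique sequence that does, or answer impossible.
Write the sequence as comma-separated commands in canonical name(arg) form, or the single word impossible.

start: joint angles (θ0=180°, θ1=0°)
t=1 rotate(0, 90) ⇒ joint angles (θ0=270°, θ1=0°)
t=2 rotate(0, 90) ⇒ joint angles (θ0=0°, θ1=0°)
no rival 2-sequence matches.

rotate(0, 90), rotate(0, 90)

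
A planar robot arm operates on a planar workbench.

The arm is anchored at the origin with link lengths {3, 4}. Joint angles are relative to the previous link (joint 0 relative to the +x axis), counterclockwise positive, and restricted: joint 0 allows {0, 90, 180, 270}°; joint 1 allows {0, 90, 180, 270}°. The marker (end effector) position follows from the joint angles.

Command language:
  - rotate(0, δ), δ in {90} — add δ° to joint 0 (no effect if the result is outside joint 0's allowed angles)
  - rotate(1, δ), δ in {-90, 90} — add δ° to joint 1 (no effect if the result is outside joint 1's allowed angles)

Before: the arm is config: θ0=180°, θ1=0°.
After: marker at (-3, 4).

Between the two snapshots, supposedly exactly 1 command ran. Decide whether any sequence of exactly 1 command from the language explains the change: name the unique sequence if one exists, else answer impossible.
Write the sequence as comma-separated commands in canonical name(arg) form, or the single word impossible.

rotate(1, -90)

from: config: θ0=180°, θ1=0°
[1] after rotate(1, -90): config: θ0=180°, θ1=270°
no other 1-command option fits: unique.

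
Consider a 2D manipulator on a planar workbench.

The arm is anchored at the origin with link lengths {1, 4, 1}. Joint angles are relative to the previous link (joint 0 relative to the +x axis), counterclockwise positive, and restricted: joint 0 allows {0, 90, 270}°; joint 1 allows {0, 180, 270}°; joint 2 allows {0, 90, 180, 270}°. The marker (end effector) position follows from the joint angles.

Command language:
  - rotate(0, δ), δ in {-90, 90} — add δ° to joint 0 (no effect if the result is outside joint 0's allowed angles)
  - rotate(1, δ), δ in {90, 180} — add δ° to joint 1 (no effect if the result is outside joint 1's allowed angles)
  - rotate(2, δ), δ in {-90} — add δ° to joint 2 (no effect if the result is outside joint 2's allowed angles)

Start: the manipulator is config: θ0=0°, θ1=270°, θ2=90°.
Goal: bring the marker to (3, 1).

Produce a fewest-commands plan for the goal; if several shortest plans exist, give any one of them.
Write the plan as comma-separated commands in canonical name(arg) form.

rotate(0, 90), rotate(2, -90), rotate(2, -90), rotate(2, -90)

initial: config: θ0=0°, θ1=270°, θ2=90°
t=1 rotate(0, 90) ⇒ config: θ0=90°, θ1=270°, θ2=90°
t=2 rotate(2, -90) ⇒ config: θ0=90°, θ1=270°, θ2=0°
t=3 rotate(2, -90) ⇒ config: θ0=90°, θ1=270°, θ2=270°
t=4 rotate(2, -90) ⇒ config: θ0=90°, θ1=270°, θ2=180°
nothing shorter than 4 reaches the goal.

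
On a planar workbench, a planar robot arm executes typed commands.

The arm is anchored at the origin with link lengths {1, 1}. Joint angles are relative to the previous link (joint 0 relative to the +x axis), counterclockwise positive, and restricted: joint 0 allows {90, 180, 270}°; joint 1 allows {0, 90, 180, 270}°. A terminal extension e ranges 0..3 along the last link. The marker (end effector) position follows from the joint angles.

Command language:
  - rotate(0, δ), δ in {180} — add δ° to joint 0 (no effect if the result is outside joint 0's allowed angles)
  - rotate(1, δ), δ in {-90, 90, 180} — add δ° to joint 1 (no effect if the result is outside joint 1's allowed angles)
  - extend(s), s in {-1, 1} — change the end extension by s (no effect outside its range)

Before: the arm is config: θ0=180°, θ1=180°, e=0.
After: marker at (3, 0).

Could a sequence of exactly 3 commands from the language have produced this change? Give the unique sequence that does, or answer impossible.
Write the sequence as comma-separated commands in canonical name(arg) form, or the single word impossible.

t0: config: θ0=180°, θ1=180°, e=0
t=1 extend(1) ⇒ config: θ0=180°, θ1=180°, e=1
t=2 extend(1) ⇒ config: θ0=180°, θ1=180°, e=2
t=3 extend(1) ⇒ config: θ0=180°, θ1=180°, e=3
uniquely the one of 216 3-step routes that fits.

extend(1), extend(1), extend(1)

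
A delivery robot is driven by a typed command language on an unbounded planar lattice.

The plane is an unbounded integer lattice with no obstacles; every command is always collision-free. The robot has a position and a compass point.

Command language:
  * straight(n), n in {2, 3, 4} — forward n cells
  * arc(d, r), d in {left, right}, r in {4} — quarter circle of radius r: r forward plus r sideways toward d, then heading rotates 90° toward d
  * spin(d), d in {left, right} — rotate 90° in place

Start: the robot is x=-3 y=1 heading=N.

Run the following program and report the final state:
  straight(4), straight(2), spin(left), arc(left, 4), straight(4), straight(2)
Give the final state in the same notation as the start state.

t0: x=-3 y=1 heading=N
[1] after straight(4): x=-3 y=5 heading=N
[2] after straight(2): x=-3 y=7 heading=N
[3] after spin(left): x=-3 y=7 heading=W
[4] after arc(left, 4): x=-7 y=3 heading=S
[5] after straight(4): x=-7 y=-1 heading=S
[6] after straight(2): x=-7 y=-3 heading=S

x=-7 y=-3 heading=S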